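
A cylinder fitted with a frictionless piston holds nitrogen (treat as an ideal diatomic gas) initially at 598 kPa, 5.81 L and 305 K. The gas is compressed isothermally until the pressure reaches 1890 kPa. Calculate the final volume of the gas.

1.84 L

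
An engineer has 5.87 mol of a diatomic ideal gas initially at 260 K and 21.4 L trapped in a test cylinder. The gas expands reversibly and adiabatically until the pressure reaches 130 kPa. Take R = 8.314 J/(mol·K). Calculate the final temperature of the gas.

169 K

P₁ = nRT₁/V₁ = 5.87×8.314×260/21.4 = 593 kPa.
Adiabatic: T₂/T₁ = (P₂/P₁)^((γ−1)/γ) ⇒ T₂ = 260×(0.219)^0.286 = 169 K; V₂ = 63.3 L.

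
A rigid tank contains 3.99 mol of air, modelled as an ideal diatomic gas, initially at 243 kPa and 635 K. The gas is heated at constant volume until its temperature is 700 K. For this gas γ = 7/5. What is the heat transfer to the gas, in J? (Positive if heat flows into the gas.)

5390 J

V₁ = nRT₁/P₁ = 3.99×8.314×635/243 = 86.7 L.
Isochoric: V stays 86.7 L; P/T = const ⇒ T₂ = 700 K, P₂ = 268 kPa.
W = 0 (no volume change).
ΔU = nCvΔT = 3.99×20.8×(700−635) = 5390 J.
Q = ΔU = 5390 J.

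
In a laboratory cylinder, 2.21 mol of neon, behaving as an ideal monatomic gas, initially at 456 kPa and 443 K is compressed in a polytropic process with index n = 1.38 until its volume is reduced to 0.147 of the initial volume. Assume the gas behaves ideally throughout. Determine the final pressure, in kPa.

6430 kPa

V₁ = nRT₁/P₁ = 2.21×8.314×443/456 = 17.9 L.
Polytropic n=1.38: T₂ = T₁(V₁/V₂)^(n−1) = 443×(6.80)^0.38 = 918 K; P₂ = P₁(V₁/V₂)^n = 6430 kPa.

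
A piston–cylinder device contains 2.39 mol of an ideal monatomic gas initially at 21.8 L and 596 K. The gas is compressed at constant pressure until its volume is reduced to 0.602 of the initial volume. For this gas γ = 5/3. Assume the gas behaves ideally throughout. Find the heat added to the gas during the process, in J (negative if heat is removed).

-11800 J

P₁ = nRT₁/V₁ = 2.39×8.314×596/21.8 = 543 kPa.
Isobaric: P stays 543 kPa; V/T = const ⇒ T₂ = 359 K, V₂ = 13.1 L.
W = PΔV = 543×(13.1−21.8) kPa·L = -4710 J.
ΔU = nCvΔT = 2.39×12.5×(359−596) = -7070 J.
Q = ΔU + W = nCpΔT = -11800 J.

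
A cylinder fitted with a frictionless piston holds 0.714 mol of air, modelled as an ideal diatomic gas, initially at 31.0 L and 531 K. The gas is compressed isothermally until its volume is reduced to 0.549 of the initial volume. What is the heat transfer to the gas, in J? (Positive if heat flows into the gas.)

-1890 J

P₁ = nRT₁/V₁ = 0.714×8.314×531/31.0 = 102 kPa.
Isothermal: T stays 531 K; PV = const ⇒ V₂ = 17.0 L, P₂ = 185 kPa.
ΔU = 0 (ideal gas, T constant).
W = nRT ln(V₂/V₁) = 0.714×8.314×531×ln(0.549) = -1890 J.
Q = ΔU + W = -1890 J.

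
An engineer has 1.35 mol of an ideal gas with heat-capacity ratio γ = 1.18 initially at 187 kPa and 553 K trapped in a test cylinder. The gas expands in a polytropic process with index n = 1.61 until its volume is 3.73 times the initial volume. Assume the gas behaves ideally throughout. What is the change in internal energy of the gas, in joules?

-19000 J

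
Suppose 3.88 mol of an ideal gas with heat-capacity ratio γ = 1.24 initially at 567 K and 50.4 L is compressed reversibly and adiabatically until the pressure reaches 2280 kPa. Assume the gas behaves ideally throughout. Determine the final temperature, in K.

809 K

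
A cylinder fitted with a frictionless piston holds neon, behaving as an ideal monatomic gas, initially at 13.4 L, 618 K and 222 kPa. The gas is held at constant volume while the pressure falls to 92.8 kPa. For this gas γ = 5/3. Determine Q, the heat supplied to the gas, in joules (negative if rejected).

-2600 J

n = P₁V₁/(RT₁) = 222×13.4/(8.314×618) = 0.579 mol.
Isochoric: V stays 13.4 L; P/T = const ⇒ T₂ = 258 K, P₂ = 92.8 kPa.
W = 0 (no volume change).
ΔU = nCvΔT = 0.579×12.5×(258−618) = -2600 J.
Q = ΔU = -2600 J.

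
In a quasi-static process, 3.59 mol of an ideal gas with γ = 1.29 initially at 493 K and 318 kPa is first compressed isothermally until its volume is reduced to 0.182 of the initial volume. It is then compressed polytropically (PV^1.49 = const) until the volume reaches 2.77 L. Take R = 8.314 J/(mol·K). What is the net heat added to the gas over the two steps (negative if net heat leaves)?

-10100 J

V₁ = nRT₁/P₁ = 3.59×8.314×493/318 = 46.3 L.
Step 1 — Isothermal: T stays 493 K; PV = const ⇒ V₂ = 8.42 L, P₂ = 1750 kPa.
ΔU = 0 (ideal gas, T constant).
W = nRT ln(V₂/V₁) = 3.59×8.314×493×ln(0.182) = -25100 J.
Q = ΔU + W = -25100 J.
State after step 1: P = 1750 kPa, V = 8.42 L, T = 493 K.
Step 2 — Polytropic n=1.49: T₂ = T₁(V₁/V₂)^(n−1) = 493×(3.04)^0.49 = 850 K; P₂ = P₁(V₁/V₂)^n = 9160 kPa.
W = (P₁V₁−P₂V₂)/(n−1) = (1750×8.42−9160×2.77)/0.49 = -21800 J.
ΔU = nCvΔT = 3.59×28.7×(850−493) = 36800 J.
Q = ΔU + W = 15000 J.
Net over both steps: W = -46800 J, Q = -10100 J, ΔU = 36800 J.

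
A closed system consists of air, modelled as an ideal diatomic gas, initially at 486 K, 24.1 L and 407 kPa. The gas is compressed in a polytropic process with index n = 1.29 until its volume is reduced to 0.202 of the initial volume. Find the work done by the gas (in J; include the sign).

-20000 J

n = P₁V₁/(RT₁) = 407×24.1/(8.314×486) = 2.43 mol.
Polytropic n=1.29: T₂ = T₁(V₁/V₂)^(n−1) = 486×(4.95)^0.29 = 773 K; P₂ = P₁(V₁/V₂)^n = 3200 kPa.
W = (P₁V₁−P₂V₂)/(n−1) = (407×24.1−3200×4.87)/0.29 = -20000 J.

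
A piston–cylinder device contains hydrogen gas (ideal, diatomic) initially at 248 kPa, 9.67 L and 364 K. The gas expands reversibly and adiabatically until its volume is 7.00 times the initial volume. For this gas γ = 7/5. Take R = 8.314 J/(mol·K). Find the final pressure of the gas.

Adiabatic: TV^(γ−1) = const ⇒ T₂ = 364×(0.143)^0.400 = 167 K; PV^γ = const ⇒ P₂ = 16.3 kPa.

16.3 kPa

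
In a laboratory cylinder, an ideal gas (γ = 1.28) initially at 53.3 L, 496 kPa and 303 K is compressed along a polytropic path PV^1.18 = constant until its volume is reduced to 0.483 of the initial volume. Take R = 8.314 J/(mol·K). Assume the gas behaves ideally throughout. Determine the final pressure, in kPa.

1170 kPa

Polytropic n=1.18: T₂ = T₁(V₁/V₂)^(n−1) = 303×(2.07)^0.18 = 345 K; P₂ = P₁(V₁/V₂)^n = 1170 kPa.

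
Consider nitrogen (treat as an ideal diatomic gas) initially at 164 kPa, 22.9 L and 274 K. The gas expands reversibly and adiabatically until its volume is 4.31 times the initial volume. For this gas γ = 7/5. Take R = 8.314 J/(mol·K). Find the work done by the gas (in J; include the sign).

4160 J

n = P₁V₁/(RT₁) = 164×22.9/(8.314×274) = 1.65 mol.
Adiabatic: TV^(γ−1) = const ⇒ T₂ = 274×(0.232)^0.400 = 153 K; PV^γ = const ⇒ P₂ = 21.2 kPa.
ΔU = nCvΔT = 1.65×20.8×(153−274) = -4160 J.
Q = 0 for an adiabatic process, so W = −ΔU = 4160 J.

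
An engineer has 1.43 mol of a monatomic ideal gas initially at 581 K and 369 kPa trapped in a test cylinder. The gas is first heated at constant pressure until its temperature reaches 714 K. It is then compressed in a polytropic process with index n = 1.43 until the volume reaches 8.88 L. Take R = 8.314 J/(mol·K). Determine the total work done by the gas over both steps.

-8400 J

V₁ = nRT₁/P₁ = 1.43×8.314×581/369 = 18.7 L.
Step 1 — Isobaric: P stays 369 kPa; V/T = const ⇒ T₂ = 714 K, V₂ = 23.0 L.
W = PΔV = 369×(23.0−18.7) kPa·L = 1580 J.
ΔU = nCvΔT = 1.43×12.5×(714−581) = 2370 J.
Q = ΔU + W = nCpΔT = 3950 J.
State after step 1: P = 369 kPa, V = 23.0 L, T = 714 K.
Step 2 — Polytropic n=1.43: T₂ = T₁(V₁/V₂)^(n−1) = 714×(2.59)^0.43 = 1080 K; P₂ = P₁(V₁/V₂)^n = 1440 kPa.
W = (P₁V₁−P₂V₂)/(n−1) = (369×23.0−1440×8.88)/0.43 = -9980 J.
ΔU = nCvΔT = 1.43×12.5×(1080−714) = 6440 J.
Q = ΔU + W = -3540 J.
Net over both steps: W = -8400 J, Q = 408 J, ΔU = 8810 J.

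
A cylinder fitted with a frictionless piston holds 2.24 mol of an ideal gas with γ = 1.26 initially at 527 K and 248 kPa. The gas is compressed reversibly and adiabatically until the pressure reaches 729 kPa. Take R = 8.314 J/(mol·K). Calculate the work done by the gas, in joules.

-9410 J

V₁ = nRT₁/P₁ = 2.24×8.314×527/248 = 39.6 L.
Adiabatic: T₂/T₁ = (P₂/P₁)^((γ−1)/γ) ⇒ T₂ = 527×(2.94)^0.206 = 658 K; V₂ = 16.8 L.
ΔU = nCvΔT = 2.24×32.0×(658−527) = 9410 J.
Q = 0 for an adiabatic process, so W = −ΔU = -9410 J.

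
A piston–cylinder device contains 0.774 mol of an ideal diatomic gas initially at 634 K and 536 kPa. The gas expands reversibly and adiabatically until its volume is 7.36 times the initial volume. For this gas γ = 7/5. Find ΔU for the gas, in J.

-5610 J

V₁ = nRT₁/P₁ = 0.774×8.314×634/536 = 7.61 L.
Adiabatic: TV^(γ−1) = const ⇒ T₂ = 634×(0.136)^0.400 = 285 K; PV^γ = const ⇒ P₂ = 32.8 kPa.
For an ideal gas ΔU = nCvΔT with Cv = (5/2)R = 20.8 J/(mol·K).
ΔU = 0.774×20.8×(285−634) = -5610 J.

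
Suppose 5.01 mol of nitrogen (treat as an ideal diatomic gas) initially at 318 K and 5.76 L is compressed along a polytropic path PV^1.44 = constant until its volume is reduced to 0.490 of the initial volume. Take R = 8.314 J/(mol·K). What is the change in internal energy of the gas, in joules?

P₁ = nRT₁/V₁ = 5.01×8.314×318/5.76 = 2300 kPa.
Polytropic n=1.44: T₂ = T₁(V₁/V₂)^(n−1) = 318×(2.04)^0.44 = 435 K; P₂ = P₁(V₁/V₂)^n = 6420 kPa.
For an ideal gas ΔU = nCvΔT with Cv = (5/2)R = 20.8 J/(mol·K).
ΔU = 5.01×20.8×(435−318) = 12200 J.

12200 J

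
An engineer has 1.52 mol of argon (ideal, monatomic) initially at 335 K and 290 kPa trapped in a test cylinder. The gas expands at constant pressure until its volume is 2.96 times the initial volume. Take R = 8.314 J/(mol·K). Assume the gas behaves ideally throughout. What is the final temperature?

V₁ = nRT₁/P₁ = 1.52×8.314×335/290 = 14.6 L.
Isobaric: P stays 290 kPa; V/T = const ⇒ T₂ = 992 K, V₂ = 43.2 L.

992 K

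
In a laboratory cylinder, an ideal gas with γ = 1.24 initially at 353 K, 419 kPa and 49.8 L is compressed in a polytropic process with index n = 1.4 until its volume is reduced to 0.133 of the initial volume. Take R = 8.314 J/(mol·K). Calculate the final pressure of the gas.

Polytropic n=1.4: T₂ = T₁(V₁/V₂)^(n−1) = 353×(7.52)^0.40 = 791 K; P₂ = P₁(V₁/V₂)^n = 7060 kPa.

7060 kPa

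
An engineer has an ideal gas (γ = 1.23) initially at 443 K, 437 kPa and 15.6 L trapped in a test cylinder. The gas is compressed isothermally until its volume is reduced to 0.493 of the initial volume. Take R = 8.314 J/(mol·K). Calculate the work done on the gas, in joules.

n = P₁V₁/(RT₁) = 437×15.6/(8.314×443) = 1.85 mol.
Isothermal: T stays 443 K; PV = const ⇒ V₂ = 7.69 L, P₂ = 886 kPa.
W = nRT ln(V₂/V₁) = 1.85×8.314×443×ln(0.493) = -4820 J.
Work done on the gas = −W_by = 4820 J.

4820 J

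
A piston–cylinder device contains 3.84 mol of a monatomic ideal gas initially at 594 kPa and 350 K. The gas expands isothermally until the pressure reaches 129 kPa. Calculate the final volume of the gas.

86.6 L

V₁ = nRT₁/P₁ = 3.84×8.314×350/594 = 18.8 L.
Isothermal: T stays 350 K; PV = const ⇒ V₂ = 86.6 L, P₂ = 129 kPa.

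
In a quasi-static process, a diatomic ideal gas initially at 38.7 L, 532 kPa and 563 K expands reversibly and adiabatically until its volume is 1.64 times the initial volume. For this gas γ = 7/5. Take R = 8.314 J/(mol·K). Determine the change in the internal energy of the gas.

-9240 J

n = P₁V₁/(RT₁) = 532×38.7/(8.314×563) = 4.40 mol.
Adiabatic: TV^(γ−1) = const ⇒ T₂ = 563×(0.610)^0.400 = 462 K; PV^γ = const ⇒ P₂ = 266 kPa.
For an ideal gas ΔU = nCvΔT with Cv = (5/2)R = 20.8 J/(mol·K).
ΔU = 4.40×20.8×(462−563) = -9240 J.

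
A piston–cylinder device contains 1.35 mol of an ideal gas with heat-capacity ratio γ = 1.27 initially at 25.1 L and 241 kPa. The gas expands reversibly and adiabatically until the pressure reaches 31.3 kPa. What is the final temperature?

349 K

T₁ = P₁V₁/(nR) = 241×25.1/(1.35×8.314) = 539 K.
Adiabatic: T₂/T₁ = (P₂/P₁)^((γ−1)/γ) ⇒ T₂ = 539×(0.130)^0.213 = 349 K; V₂ = 125 L.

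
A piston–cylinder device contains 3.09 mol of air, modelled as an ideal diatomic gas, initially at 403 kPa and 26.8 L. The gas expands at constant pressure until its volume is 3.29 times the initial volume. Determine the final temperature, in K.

T₁ = P₁V₁/(nR) = 403×26.8/(3.09×8.314) = 420 K.
Isobaric: P stays 403 kPa; V/T = const ⇒ T₂ = 1380 K, V₂ = 88.2 L.

1380 K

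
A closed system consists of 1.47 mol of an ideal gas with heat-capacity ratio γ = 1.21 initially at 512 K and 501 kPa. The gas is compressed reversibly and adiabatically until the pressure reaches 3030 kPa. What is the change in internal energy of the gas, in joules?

V₁ = nRT₁/P₁ = 1.47×8.314×512/501 = 12.5 L.
Adiabatic: T₂/T₁ = (P₂/P₁)^((γ−1)/γ) ⇒ T₂ = 512×(6.05)^0.174 = 700 K; V₂ = 2.82 L.
For an ideal gas ΔU = nCvΔT with Cv = R/(γ−1) = 39.6 J/(mol·K).
ΔU = 1.47×39.6×(700−512) = 10900 J.

10900 J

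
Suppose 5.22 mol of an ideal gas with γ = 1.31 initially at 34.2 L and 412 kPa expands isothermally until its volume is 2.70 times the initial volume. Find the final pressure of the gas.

153 kPa

T₁ = P₁V₁/(nR) = 412×34.2/(5.22×8.314) = 325 K.
Isothermal: T stays 325 K; PV = const ⇒ V₂ = 92.3 L, P₂ = 153 kPa.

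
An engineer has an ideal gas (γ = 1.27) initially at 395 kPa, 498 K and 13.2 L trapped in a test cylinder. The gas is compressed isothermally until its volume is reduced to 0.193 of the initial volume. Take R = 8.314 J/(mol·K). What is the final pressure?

Isothermal: T stays 498 K; PV = const ⇒ V₂ = 2.55 L, P₂ = 2050 kPa.

2050 kPa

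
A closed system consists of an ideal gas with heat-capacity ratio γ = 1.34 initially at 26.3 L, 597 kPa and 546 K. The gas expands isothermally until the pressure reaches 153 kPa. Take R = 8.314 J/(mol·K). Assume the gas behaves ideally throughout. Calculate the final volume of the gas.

Isothermal: T stays 546 K; PV = const ⇒ V₂ = 103 L, P₂ = 153 kPa.

103 L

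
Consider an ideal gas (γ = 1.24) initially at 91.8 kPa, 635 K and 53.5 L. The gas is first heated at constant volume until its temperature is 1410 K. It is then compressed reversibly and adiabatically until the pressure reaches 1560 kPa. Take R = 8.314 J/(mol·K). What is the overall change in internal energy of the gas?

n = P₁V₁/(RT₁) = 91.8×53.5/(8.314×635) = 0.930 mol.
Step 1 — Isochoric: V stays 53.5 L; P/T = const ⇒ T₂ = 1410 K, P₂ = 204 kPa.
W = 0 (no volume change).
ΔU = nCvΔT = 0.930×34.6×(1410−635) = 25000 J.
Q = ΔU = 25000 J.
State after step 1: P = 204 kPa, V = 53.5 L, T = 1410 K.
Step 2 — Adiabatic: T₂/T₁ = (P₂/P₁)^((γ−1)/γ) ⇒ T₂ = 1410×(7.65)^0.194 = 2090 K; V₂ = 10.4 L.
ΔU = nCvΔT = 0.930×34.6×(2090−1410) = 21900 J.
Q = 0 for an adiabatic process, so W = −ΔU = -21900 J.
Net over both steps: W = -21900 J, Q = 25000 J, ΔU = 46900 J.

46900 J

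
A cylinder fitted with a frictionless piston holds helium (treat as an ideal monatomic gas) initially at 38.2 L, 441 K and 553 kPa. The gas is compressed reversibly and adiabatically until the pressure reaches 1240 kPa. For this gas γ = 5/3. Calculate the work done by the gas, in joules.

n = P₁V₁/(RT₁) = 553×38.2/(8.314×441) = 5.76 mol.
Adiabatic: T₂/T₁ = (P₂/P₁)^((γ−1)/γ) ⇒ T₂ = 441×(2.24)^0.400 = 609 K; V₂ = 23.5 L.
ΔU = nCvΔT = 5.76×12.5×(609−441) = 12100 J.
Q = 0 for an adiabatic process, so W = −ΔU = -12100 J.

-12100 J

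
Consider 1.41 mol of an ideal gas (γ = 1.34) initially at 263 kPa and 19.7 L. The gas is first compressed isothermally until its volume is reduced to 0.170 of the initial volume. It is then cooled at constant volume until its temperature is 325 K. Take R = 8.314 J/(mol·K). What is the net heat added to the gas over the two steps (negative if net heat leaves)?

T₁ = P₁V₁/(nR) = 263×19.7/(1.41×8.314) = 442 K.
Step 1 — Isothermal: T stays 442 K; PV = const ⇒ V₂ = 3.35 L, P₂ = 1550 kPa.
ΔU = 0 (ideal gas, T constant).
W = nRT ln(V₂/V₁) = 1.41×8.314×442×ln(0.170) = -9180 J.
Q = ΔU + W = -9180 J.
State after step 1: P = 1550 kPa, V = 3.35 L, T = 442 K.
Step 2 — Isochoric: V stays 3.35 L; P/T = const ⇒ T₂ = 325 K, P₂ = 1140 kPa.
W = 0 (no volume change).
ΔU = nCvΔT = 1.41×24.5×(325−442) = -4030 J.
Q = ΔU = -4030 J.
Net over both steps: W = -9180 J, Q = -13200 J, ΔU = -4030 J.

-13200 J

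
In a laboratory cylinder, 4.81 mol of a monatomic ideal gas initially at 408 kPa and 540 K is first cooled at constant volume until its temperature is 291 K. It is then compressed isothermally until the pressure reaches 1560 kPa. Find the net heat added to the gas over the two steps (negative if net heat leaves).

-37700 J

V₁ = nRT₁/P₁ = 4.81×8.314×540/408 = 52.9 L.
Step 1 — Isochoric: V stays 52.9 L; P/T = const ⇒ T₂ = 291 K, P₂ = 220 kPa.
W = 0 (no volume change).
ΔU = nCvΔT = 4.81×12.5×(291−540) = -14900 J.
Q = ΔU = -14900 J.
State after step 1: P = 220 kPa, V = 52.9 L, T = 291 K.
Step 2 — Isothermal: T stays 291 K; PV = const ⇒ V₂ = 7.46 L, P₂ = 1560 kPa.
ΔU = 0 (ideal gas, T constant).
W = nRT ln(V₂/V₁) = 4.81×8.314×291×ln(0.141) = -22800 J.
Q = ΔU + W = -22800 J.
Net over both steps: W = -22800 J, Q = -37700 J, ΔU = -14900 J.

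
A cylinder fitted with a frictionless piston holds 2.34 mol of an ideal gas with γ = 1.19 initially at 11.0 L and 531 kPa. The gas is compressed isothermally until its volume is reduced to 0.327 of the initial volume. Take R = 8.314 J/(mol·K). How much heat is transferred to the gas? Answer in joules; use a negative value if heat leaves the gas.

-6530 J

T₁ = P₁V₁/(nR) = 531×11.0/(2.34×8.314) = 300 K.
Isothermal: T stays 300 K; PV = const ⇒ V₂ = 3.60 L, P₂ = 1620 kPa.
ΔU = 0 (ideal gas, T constant).
W = nRT ln(V₂/V₁) = 2.34×8.314×300×ln(0.327) = -6530 J.
Q = ΔU + W = -6530 J.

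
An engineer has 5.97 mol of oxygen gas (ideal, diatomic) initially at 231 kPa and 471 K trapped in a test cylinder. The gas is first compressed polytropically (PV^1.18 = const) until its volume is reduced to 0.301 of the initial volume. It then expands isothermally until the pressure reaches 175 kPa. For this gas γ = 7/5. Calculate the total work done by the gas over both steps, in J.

17800 J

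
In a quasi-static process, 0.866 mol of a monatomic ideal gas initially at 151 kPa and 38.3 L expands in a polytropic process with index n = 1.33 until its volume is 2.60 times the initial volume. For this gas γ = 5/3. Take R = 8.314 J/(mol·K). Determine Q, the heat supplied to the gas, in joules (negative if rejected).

2390 J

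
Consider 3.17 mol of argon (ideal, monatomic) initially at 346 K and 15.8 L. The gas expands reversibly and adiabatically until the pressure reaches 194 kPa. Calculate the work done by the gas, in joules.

P₁ = nRT₁/V₁ = 3.17×8.314×346/15.8 = 577 kPa.
Adiabatic: T₂/T₁ = (P₂/P₁)^((γ−1)/γ) ⇒ T₂ = 346×(0.336)^0.400 = 224 K; V₂ = 30.4 L.
ΔU = nCvΔT = 3.17×12.5×(224−346) = -4830 J.
Q = 0 for an adiabatic process, so W = −ΔU = 4830 J.

4830 J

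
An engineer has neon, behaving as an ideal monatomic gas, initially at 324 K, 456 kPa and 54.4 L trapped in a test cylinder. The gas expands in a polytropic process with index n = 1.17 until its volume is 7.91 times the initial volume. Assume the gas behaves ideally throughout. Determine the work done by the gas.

43300 J

n = P₁V₁/(RT₁) = 456×54.4/(8.314×324) = 9.21 mol.
Polytropic n=1.17: T₂ = T₁(V₁/V₂)^(n−1) = 324×(0.126)^0.17 = 228 K; P₂ = P₁(V₁/V₂)^n = 40.6 kPa.
W = (P₁V₁−P₂V₂)/(n−1) = (456×54.4−40.6×430)/0.17 = 43300 J.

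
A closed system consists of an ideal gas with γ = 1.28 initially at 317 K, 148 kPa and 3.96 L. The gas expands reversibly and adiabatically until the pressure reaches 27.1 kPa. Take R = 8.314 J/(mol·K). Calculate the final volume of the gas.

14.9 L

Adiabatic: T₂/T₁ = (P₂/P₁)^((γ−1)/γ) ⇒ T₂ = 317×(0.183)^0.219 = 219 K; V₂ = 14.9 L.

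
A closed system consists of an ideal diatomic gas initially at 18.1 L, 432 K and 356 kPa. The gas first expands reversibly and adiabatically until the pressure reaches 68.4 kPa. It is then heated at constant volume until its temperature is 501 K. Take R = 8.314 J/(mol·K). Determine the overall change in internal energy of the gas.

2570 J

n = P₁V₁/(RT₁) = 356×18.1/(8.314×432) = 1.79 mol.
Step 1 — Adiabatic: T₂/T₁ = (P₂/P₁)^((γ−1)/γ) ⇒ T₂ = 432×(0.192)^0.286 = 270 K; V₂ = 58.8 L.
ΔU = nCvΔT = 1.79×20.8×(270−432) = -6050 J.
Q = 0 for an adiabatic process, so W = −ΔU = 6050 J.
State after step 1: P = 68.4 kPa, V = 58.8 L, T = 270 K.
Step 2 — Isochoric: V stays 58.8 L; P/T = const ⇒ T₂ = 501 K, P₂ = 127 kPa.
W = 0 (no volume change).
ΔU = nCvΔT = 1.79×20.8×(501−270) = 8630 J.
Q = ΔU = 8630 J.
Net over both steps: W = 6050 J, Q = 8630 J, ΔU = 2570 J.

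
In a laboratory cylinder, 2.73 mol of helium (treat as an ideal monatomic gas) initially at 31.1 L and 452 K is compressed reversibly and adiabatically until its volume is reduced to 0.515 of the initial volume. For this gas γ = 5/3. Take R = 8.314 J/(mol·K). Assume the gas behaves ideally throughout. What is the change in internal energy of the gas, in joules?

8560 J

P₁ = nRT₁/V₁ = 2.73×8.314×452/31.1 = 330 kPa.
Adiabatic: TV^(γ−1) = const ⇒ T₂ = 452×(1.94)^0.667 = 704 K; PV^γ = const ⇒ P₂ = 997 kPa.
For an ideal gas ΔU = nCvΔT with Cv = (3/2)R = 12.5 J/(mol·K).
ΔU = 2.73×12.5×(704−452) = 8560 J.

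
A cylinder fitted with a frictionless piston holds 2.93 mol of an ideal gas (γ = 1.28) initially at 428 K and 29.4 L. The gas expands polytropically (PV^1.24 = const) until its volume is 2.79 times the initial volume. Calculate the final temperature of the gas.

P₁ = nRT₁/V₁ = 2.93×8.314×428/29.4 = 355 kPa.
Polytropic n=1.24: T₂ = T₁(V₁/V₂)^(n−1) = 428×(0.358)^0.24 = 335 K; P₂ = P₁(V₁/V₂)^n = 99.4 kPa.

335 K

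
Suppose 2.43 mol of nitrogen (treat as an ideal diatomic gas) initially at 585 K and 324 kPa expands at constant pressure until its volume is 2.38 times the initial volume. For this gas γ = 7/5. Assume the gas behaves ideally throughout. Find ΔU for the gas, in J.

40800 J

V₁ = nRT₁/P₁ = 2.43×8.314×585/324 = 36.5 L.
Isobaric: P stays 324 kPa; V/T = const ⇒ T₂ = 1390 K, V₂ = 86.8 L.
For an ideal gas ΔU = nCvΔT with Cv = (5/2)R = 20.8 J/(mol·K).
ΔU = 2.43×20.8×(1390−585) = 40800 J.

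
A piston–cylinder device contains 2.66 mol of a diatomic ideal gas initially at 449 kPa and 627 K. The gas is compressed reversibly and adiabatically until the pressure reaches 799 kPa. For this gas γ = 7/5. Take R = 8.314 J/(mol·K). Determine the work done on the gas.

6210 J

V₁ = nRT₁/P₁ = 2.66×8.314×627/449 = 30.9 L.
Adiabatic: T₂/T₁ = (P₂/P₁)^((γ−1)/γ) ⇒ T₂ = 627×(1.78)^0.286 = 739 K; V₂ = 20.5 L.
ΔU = nCvΔT = 2.66×20.8×(739−627) = 6210 J.
Q = 0 for an adiabatic process, so W = −ΔU = -6210 J.
Work done on the gas = −W_by = 6210 J.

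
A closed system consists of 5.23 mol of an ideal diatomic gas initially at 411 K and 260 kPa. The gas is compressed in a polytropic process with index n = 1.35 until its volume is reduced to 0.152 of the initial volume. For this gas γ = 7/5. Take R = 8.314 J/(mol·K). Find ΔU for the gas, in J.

V₁ = nRT₁/P₁ = 5.23×8.314×411/260 = 68.7 L.
Polytropic n=1.35: T₂ = T₁(V₁/V₂)^(n−1) = 411×(6.58)^0.35 = 795 K; P₂ = P₁(V₁/V₂)^n = 3310 kPa.
For an ideal gas ΔU = nCvΔT with Cv = (5/2)R = 20.8 J/(mol·K).
ΔU = 5.23×20.8×(795−411) = 41700 J.

41700 J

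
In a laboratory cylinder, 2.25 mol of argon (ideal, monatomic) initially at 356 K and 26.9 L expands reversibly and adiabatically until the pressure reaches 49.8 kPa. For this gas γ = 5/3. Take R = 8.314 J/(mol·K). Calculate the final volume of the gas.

70.4 L

P₁ = nRT₁/V₁ = 2.25×8.314×356/26.9 = 248 kPa.
Adiabatic: T₂/T₁ = (P₂/P₁)^((γ−1)/γ) ⇒ T₂ = 356×(0.201)^0.400 = 187 K; V₂ = 70.4 L.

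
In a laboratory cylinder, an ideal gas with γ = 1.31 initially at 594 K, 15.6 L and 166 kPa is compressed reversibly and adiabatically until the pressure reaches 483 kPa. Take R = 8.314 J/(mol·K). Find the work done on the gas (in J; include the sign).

n = P₁V₁/(RT₁) = 166×15.6/(8.314×594) = 0.524 mol.
Adiabatic: T₂/T₁ = (P₂/P₁)^((γ−1)/γ) ⇒ T₂ = 594×(2.91)^0.237 = 765 K; V₂ = 6.90 L.
ΔU = nCvΔT = 0.524×26.8×(765−594) = 2400 J.
Q = 0 for an adiabatic process, so W = −ΔU = -2400 J.
Work done on the gas = −W_by = 2400 J.

2400 J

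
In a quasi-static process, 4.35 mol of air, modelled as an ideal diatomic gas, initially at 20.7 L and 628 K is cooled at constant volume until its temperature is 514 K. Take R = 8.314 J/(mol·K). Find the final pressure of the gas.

P₁ = nRT₁/V₁ = 4.35×8.314×628/20.7 = 1100 kPa.
Isochoric: V stays 20.7 L; P/T = const ⇒ T₂ = 514 K, P₂ = 898 kPa.

898 kPa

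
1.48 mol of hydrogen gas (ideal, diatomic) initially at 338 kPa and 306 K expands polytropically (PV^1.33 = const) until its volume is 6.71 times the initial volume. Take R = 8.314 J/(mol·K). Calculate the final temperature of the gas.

V₁ = nRT₁/P₁ = 1.48×8.314×306/338 = 11.1 L.
Polytropic n=1.33: T₂ = T₁(V₁/V₂)^(n−1) = 306×(0.149)^0.33 = 163 K; P₂ = P₁(V₁/V₂)^n = 26.9 kPa.

163 K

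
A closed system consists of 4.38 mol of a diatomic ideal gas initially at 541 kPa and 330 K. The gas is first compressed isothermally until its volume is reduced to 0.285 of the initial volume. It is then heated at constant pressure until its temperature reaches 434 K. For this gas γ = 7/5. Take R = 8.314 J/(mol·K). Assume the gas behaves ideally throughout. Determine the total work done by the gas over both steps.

-11300 J

V₁ = nRT₁/P₁ = 4.38×8.314×330/541 = 22.2 L.
Step 1 — Isothermal: T stays 330 K; PV = const ⇒ V₂ = 6.33 L, P₂ = 1900 kPa.
ΔU = 0 (ideal gas, T constant).
W = nRT ln(V₂/V₁) = 4.38×8.314×330×ln(0.285) = -15100 J.
Q = ΔU + W = -15100 J.
State after step 1: P = 1900 kPa, V = 6.33 L, T = 330 K.
Step 2 — Isobaric: P stays 1900 kPa; V/T = const ⇒ T₂ = 434 K, V₂ = 8.33 L.
W = PΔV = 1900×(8.33−6.33) kPa·L = 3790 J.
ΔU = nCvΔT = 4.38×20.8×(434−330) = 9470 J.
Q = ΔU + W = nCpΔT = 13300 J.
Net over both steps: W = -11300 J, Q = -1830 J, ΔU = 9470 J.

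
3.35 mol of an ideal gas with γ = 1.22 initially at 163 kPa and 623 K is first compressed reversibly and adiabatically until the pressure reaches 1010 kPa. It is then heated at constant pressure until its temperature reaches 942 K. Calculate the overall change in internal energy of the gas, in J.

40400 J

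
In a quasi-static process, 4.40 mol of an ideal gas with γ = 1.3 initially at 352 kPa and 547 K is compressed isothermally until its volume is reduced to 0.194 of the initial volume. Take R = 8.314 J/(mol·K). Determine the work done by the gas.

V₁ = nRT₁/P₁ = 4.40×8.314×547/352 = 56.8 L.
Isothermal: T stays 547 K; PV = const ⇒ V₂ = 11.0 L, P₂ = 1810 kPa.
W = nRT ln(V₂/V₁) = 4.40×8.314×547×ln(0.194) = -32800 J.

-32800 J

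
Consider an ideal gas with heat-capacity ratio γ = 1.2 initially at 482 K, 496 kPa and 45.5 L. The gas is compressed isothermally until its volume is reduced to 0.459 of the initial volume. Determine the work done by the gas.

n = P₁V₁/(RT₁) = 496×45.5/(8.314×482) = 5.63 mol.
Isothermal: T stays 482 K; PV = const ⇒ V₂ = 20.9 L, P₂ = 1080 kPa.
W = nRT ln(V₂/V₁) = 5.63×8.314×482×ln(0.459) = -17600 J.

-17600 J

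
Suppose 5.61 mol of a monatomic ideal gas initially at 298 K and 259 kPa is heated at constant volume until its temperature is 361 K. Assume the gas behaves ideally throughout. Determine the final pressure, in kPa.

V₁ = nRT₁/P₁ = 5.61×8.314×298/259 = 53.7 L.
Isochoric: V stays 53.7 L; P/T = const ⇒ T₂ = 361 K, P₂ = 314 kPa.

314 kPa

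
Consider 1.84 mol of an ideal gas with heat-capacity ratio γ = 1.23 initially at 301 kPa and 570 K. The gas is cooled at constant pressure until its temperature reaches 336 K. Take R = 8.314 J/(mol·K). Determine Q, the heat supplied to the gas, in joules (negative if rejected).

-19100 J

V₁ = nRT₁/P₁ = 1.84×8.314×570/301 = 29.0 L.
Isobaric: P stays 301 kPa; V/T = const ⇒ T₂ = 336 K, V₂ = 17.1 L.
W = PΔV = 301×(17.1−29.0) kPa·L = -3580 J.
ΔU = nCvΔT = 1.84×36.1×(336−570) = -15600 J.
Q = ΔU + W = nCpΔT = -19100 J.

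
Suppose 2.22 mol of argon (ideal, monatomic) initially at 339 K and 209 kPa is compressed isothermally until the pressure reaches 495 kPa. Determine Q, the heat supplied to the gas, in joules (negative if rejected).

V₁ = nRT₁/P₁ = 2.22×8.314×339/209 = 29.9 L.
Isothermal: T stays 339 K; PV = const ⇒ V₂ = 12.6 L, P₂ = 495 kPa.
ΔU = 0 (ideal gas, T constant).
W = nRT ln(V₂/V₁) = 2.22×8.314×339×ln(0.422) = -5390 J.
Q = ΔU + W = -5390 J.

-5390 J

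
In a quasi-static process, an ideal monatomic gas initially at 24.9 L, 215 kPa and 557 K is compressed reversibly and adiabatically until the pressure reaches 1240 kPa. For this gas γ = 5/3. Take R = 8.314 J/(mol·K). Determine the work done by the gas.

-8160 J

n = P₁V₁/(RT₁) = 215×24.9/(8.314×557) = 1.16 mol.
Adiabatic: T₂/T₁ = (P₂/P₁)^((γ−1)/γ) ⇒ T₂ = 557×(5.77)^0.400 = 1120 K; V₂ = 8.70 L.
ΔU = nCvΔT = 1.16×12.5×(1120−557) = 8160 J.
Q = 0 for an adiabatic process, so W = −ΔU = -8160 J.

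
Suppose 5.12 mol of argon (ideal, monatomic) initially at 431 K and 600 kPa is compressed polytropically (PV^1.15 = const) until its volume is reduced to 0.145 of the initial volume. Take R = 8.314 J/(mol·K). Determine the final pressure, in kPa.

5530 kPa

V₁ = nRT₁/P₁ = 5.12×8.314×431/600 = 30.6 L.
Polytropic n=1.15: T₂ = T₁(V₁/V₂)^(n−1) = 431×(6.90)^0.15 = 576 K; P₂ = P₁(V₁/V₂)^n = 5530 kPa.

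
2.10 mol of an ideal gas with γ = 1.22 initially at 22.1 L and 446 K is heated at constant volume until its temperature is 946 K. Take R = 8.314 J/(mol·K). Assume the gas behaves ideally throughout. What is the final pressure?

P₁ = nRT₁/V₁ = 2.10×8.314×446/22.1 = 352 kPa.
Isochoric: V stays 22.1 L; P/T = const ⇒ T₂ = 946 K, P₂ = 747 kPa.

747 kPa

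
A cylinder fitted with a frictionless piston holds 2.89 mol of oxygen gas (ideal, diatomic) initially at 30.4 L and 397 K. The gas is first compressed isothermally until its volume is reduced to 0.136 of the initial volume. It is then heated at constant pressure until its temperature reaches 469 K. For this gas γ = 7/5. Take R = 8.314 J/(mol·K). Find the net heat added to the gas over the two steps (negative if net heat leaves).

-13000 J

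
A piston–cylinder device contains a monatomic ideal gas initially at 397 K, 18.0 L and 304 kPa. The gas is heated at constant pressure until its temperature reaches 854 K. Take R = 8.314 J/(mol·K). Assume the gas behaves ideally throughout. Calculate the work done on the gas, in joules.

n = P₁V₁/(RT₁) = 304×18.0/(8.314×397) = 1.66 mol.
Isobaric: P stays 304 kPa; V/T = const ⇒ T₂ = 854 K, V₂ = 38.7 L.
W = PΔV = 304×(38.7−18.0) kPa·L = 6300 J.
Work done on the gas = −W_by = -6300 J.

-6300 J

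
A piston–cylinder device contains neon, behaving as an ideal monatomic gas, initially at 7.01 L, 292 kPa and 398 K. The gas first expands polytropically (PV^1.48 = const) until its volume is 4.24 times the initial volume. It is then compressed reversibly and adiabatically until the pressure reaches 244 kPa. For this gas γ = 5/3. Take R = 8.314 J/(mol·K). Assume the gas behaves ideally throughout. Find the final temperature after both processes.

435 K

n = P₁V₁/(RT₁) = 292×7.01/(8.314×398) = 0.619 mol.
Step 1 — Polytropic n=1.48: T₂ = T₁(V₁/V₂)^(n−1) = 398×(0.236)^0.48 = 199 K; P₂ = P₁(V₁/V₂)^n = 34.4 kPa.
W = (P₁V₁−P₂V₂)/(n−1) = (292×7.01−34.4×29.7)/0.48 = 2130 J.
ΔU = nCvΔT = 0.619×12.5×(199−398) = -1540 J.
Q = ΔU + W = 597 J.
State after step 1: P = 34.4 kPa, V = 29.7 L, T = 199 K.
Step 2 — Adiabatic: T₂/T₁ = (P₂/P₁)^((γ−1)/γ) ⇒ T₂ = 199×(7.09)^0.400 = 435 K; V₂ = 9.18 L.
ΔU = nCvΔT = 0.619×12.5×(435−199) = 1820 J.
Q = 0 for an adiabatic process, so W = −ΔU = -1820 J.
Net over both steps: W = 308 J, Q = 597 J, ΔU = 289 J.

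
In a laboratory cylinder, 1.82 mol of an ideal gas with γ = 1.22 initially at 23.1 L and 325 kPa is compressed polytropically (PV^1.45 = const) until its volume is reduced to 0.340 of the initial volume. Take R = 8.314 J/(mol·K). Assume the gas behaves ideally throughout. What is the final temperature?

806 K

T₁ = P₁V₁/(nR) = 325×23.1/(1.82×8.314) = 496 K.
Polytropic n=1.45: T₂ = T₁(V₁/V₂)^(n−1) = 496×(2.94)^0.45 = 806 K; P₂ = P₁(V₁/V₂)^n = 1550 kPa.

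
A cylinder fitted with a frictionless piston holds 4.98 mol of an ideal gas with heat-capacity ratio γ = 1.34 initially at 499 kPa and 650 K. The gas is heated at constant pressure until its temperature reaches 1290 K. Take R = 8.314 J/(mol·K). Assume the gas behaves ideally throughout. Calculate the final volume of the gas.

107 L

V₁ = nRT₁/P₁ = 4.98×8.314×650/499 = 53.9 L.
Isobaric: P stays 499 kPa; V/T = const ⇒ T₂ = 1290 K, V₂ = 107 L.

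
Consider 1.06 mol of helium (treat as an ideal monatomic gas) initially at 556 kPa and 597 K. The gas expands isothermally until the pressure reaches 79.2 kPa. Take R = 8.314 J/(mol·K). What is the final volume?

66.4 L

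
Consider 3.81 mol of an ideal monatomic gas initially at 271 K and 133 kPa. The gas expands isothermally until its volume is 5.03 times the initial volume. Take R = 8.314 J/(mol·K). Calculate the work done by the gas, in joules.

13900 J

V₁ = nRT₁/P₁ = 3.81×8.314×271/133 = 64.5 L.
Isothermal: T stays 271 K; PV = const ⇒ V₂ = 325 L, P₂ = 26.4 kPa.
W = nRT ln(V₂/V₁) = 3.81×8.314×271×ln(5.03) = 13900 J.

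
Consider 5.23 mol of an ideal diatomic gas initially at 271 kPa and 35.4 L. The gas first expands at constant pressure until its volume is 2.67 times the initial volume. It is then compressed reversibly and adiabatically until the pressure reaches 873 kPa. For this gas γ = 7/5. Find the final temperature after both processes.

823 K

T₁ = P₁V₁/(nR) = 271×35.4/(5.23×8.314) = 221 K.
Step 1 — Isobaric: P stays 271 kPa; V/T = const ⇒ T₂ = 589 K, V₂ = 94.5 L.
W = PΔV = 271×(94.5−35.4) kPa·L = 16000 J.
ΔU = nCvΔT = 5.23×20.8×(589−221) = 40100 J.
Q = ΔU + W = nCpΔT = 56100 J.
State after step 1: P = 271 kPa, V = 94.5 L, T = 589 K.
Step 2 — Adiabatic: T₂/T₁ = (P₂/P₁)^((γ−1)/γ) ⇒ T₂ = 589×(3.22)^0.286 = 823 K; V₂ = 41.0 L.
ΔU = nCvΔT = 5.23×20.8×(823−589) = 25400 J.
Q = 0 for an adiabatic process, so W = −ΔU = -25400 J.
Net over both steps: W = -9390 J, Q = 56100 J, ΔU = 65500 J.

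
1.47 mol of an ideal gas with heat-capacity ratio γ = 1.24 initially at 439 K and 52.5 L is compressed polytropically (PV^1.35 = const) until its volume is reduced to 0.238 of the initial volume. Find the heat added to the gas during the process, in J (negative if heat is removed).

4590 J

P₁ = nRT₁/V₁ = 1.47×8.314×439/52.5 = 102 kPa.
Polytropic n=1.35: T₂ = T₁(V₁/V₂)^(n−1) = 439×(4.20)^0.35 = 726 K; P₂ = P₁(V₁/V₂)^n = 710 kPa.
W = (P₁V₁−P₂V₂)/(n−1) = (102×52.5−710×12.5)/0.35 = -10000 J.
ΔU = nCvΔT = 1.47×34.6×(726−439) = 14600 J.
Q = ΔU + W = 4590 J.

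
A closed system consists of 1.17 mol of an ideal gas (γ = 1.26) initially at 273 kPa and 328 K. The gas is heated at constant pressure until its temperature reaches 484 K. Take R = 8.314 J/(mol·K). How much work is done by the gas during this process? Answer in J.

1520 J

V₁ = nRT₁/P₁ = 1.17×8.314×328/273 = 11.7 L.
Isobaric: P stays 273 kPa; V/T = const ⇒ T₂ = 484 K, V₂ = 17.2 L.
W = PΔV = 273×(17.2−11.7) kPa·L = 1520 J.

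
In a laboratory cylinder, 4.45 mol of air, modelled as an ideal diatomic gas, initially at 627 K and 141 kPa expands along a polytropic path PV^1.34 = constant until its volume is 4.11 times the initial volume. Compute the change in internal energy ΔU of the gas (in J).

-22100 J

V₁ = nRT₁/P₁ = 4.45×8.314×627/141 = 165 L.
Polytropic n=1.34: T₂ = T₁(V₁/V₂)^(n−1) = 627×(0.243)^0.34 = 388 K; P₂ = P₁(V₁/V₂)^n = 21.2 kPa.
For an ideal gas ΔU = nCvΔT with Cv = (5/2)R = 20.8 J/(mol·K).
ΔU = 4.45×20.8×(388−627) = -22100 J.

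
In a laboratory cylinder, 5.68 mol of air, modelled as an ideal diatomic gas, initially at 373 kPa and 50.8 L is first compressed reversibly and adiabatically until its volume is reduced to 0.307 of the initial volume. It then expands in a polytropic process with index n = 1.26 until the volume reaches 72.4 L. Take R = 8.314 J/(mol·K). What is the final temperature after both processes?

432 K

T₁ = P₁V₁/(nR) = 373×50.8/(5.68×8.314) = 401 K.
Step 1 — Adiabatic: TV^(γ−1) = const ⇒ T₂ = 401×(3.26)^0.400 = 644 K; PV^γ = const ⇒ P₂ = 1950 kPa.
ΔU = nCvΔT = 5.68×20.8×(644−401) = 28600 J.
Q = 0 for an adiabatic process, so W = −ΔU = -28600 J.
State after step 1: P = 1950 kPa, V = 15.6 L, T = 644 K.
Step 2 — Polytropic n=1.26: T₂ = T₁(V₁/V₂)^(n−1) = 644×(0.215)^0.26 = 432 K; P₂ = P₁(V₁/V₂)^n = 282 kPa.
W = (P₁V₁−P₂V₂)/(n−1) = (1950×15.6−282×72.4)/0.26 = 38500 J.
ΔU = nCvΔT = 5.68×20.8×(432−644) = -25000 J.
Q = ΔU + W = 13500 J.
Net over both steps: W = 9870 J, Q = 13500 J, ΔU = 3600 J.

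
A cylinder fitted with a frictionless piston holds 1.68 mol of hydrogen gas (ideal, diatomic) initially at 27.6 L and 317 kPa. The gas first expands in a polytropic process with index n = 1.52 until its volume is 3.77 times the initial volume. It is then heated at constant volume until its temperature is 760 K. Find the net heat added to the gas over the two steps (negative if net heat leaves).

13100 J

T₁ = P₁V₁/(nR) = 317×27.6/(1.68×8.314) = 626 K.
Step 1 — Polytropic n=1.52: T₂ = T₁(V₁/V₂)^(n−1) = 626×(0.265)^0.52 = 314 K; P₂ = P₁(V₁/V₂)^n = 42.2 kPa.
W = (P₁V₁−P₂V₂)/(n−1) = (317×27.6−42.2×104)/0.52 = 8390 J.
ΔU = nCvΔT = 1.68×20.8×(314−626) = -10900 J.
Q = ΔU + W = -2520 J.
State after step 1: P = 42.2 kPa, V = 104 L, T = 314 K.
Step 2 — Isochoric: V stays 104 L; P/T = const ⇒ T₂ = 760 K, P₂ = 102 kPa.
W = 0 (no volume change).
ΔU = nCvΔT = 1.68×20.8×(760−314) = 15600 J.
Q = ΔU = 15600 J.
Net over both steps: W = 8390 J, Q = 13100 J, ΔU = 4670 J.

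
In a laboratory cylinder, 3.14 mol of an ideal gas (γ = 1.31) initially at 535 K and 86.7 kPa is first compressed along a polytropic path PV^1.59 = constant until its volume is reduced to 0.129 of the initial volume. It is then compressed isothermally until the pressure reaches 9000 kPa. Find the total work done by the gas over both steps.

V₁ = nRT₁/P₁ = 3.14×8.314×535/86.7 = 161 L.
Step 1 — Polytropic n=1.59: T₂ = T₁(V₁/V₂)^(n−1) = 535×(7.75)^0.59 = 1790 K; P₂ = P₁(V₁/V₂)^n = 2250 kPa.
W = (P₁V₁−P₂V₂)/(n−1) = (86.7×161−2250×20.8)/0.59 = -55600 J.
ΔU = nCvΔT = 3.14×26.8×(1790−535) = 106000 J.
Q = ΔU + W = 50200 J.
State after step 1: P = 2250 kPa, V = 20.8 L, T = 1790 K.
Step 2 — Isothermal: T stays 1790 K; PV = const ⇒ V₂ = 5.20 L, P₂ = 9000 kPa.
ΔU = 0 (ideal gas, T constant).
W = nRT ln(V₂/V₁) = 3.14×8.314×1790×ln(0.250) = -64800 J.
Q = ΔU + W = -64800 J.
Net over both steps: W = -120000 J, Q = -14600 J, ΔU = 106000 J.

-120000 J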